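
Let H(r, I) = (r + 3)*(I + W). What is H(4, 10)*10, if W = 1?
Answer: 770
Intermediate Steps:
H(r, I) = (1 + I)*(3 + r) (H(r, I) = (r + 3)*(I + 1) = (3 + r)*(1 + I) = (1 + I)*(3 + r))
H(4, 10)*10 = (3 + 4 + 3*10 + 10*4)*10 = (3 + 4 + 30 + 40)*10 = 77*10 = 770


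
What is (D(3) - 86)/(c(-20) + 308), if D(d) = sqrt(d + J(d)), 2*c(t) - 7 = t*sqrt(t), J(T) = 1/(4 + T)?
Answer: -107156/396129 + 178*sqrt(154)/396129 - 6880*I*sqrt(5)/396129 + 80*I*sqrt(770)/2772903 ≈ -0.26493 - 0.038036*I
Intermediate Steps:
c(t) = 7/2 + t**(3/2)/2 (c(t) = 7/2 + (t*sqrt(t))/2 = 7/2 + t**(3/2)/2)
D(d) = sqrt(d + 1/(4 + d))
(D(3) - 86)/(c(-20) + 308) = (sqrt((1 + 3*(4 + 3))/(4 + 3)) - 86)/((7/2 + (-20)**(3/2)/2) + 308) = (sqrt((1 + 3*7)/7) - 86)/((7/2 + (-40*I*sqrt(5))/2) + 308) = (sqrt((1 + 21)/7) - 86)/((7/2 - 20*I*sqrt(5)) + 308) = (sqrt((1/7)*22) - 86)/(623/2 - 20*I*sqrt(5)) = (sqrt(22/7) - 86)/(623/2 - 20*I*sqrt(5)) = (sqrt(154)/7 - 86)/(623/2 - 20*I*sqrt(5)) = (-86 + sqrt(154)/7)/(623/2 - 20*I*sqrt(5))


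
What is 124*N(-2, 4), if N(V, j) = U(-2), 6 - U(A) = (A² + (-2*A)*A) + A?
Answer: 1488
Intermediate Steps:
U(A) = 6 + A² - A (U(A) = 6 - ((A² + (-2*A)*A) + A) = 6 - ((A² - 2*A²) + A) = 6 - (-A² + A) = 6 - (A - A²) = 6 + (A² - A) = 6 + A² - A)
N(V, j) = 12 (N(V, j) = 6 + (-2)² - 1*(-2) = 6 + 4 + 2 = 12)
124*N(-2, 4) = 124*12 = 1488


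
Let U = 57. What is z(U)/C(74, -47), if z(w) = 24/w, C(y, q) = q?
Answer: -8/893 ≈ -0.0089586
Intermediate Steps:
z(U)/C(74, -47) = (24/57)/(-47) = (24*(1/57))*(-1/47) = (8/19)*(-1/47) = -8/893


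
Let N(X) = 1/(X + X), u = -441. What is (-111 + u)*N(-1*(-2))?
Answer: -138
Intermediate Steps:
N(X) = 1/(2*X)
(-111 + u)*N(-1*(-2)) = (-111 - 441)*(1/(2*((-1*(-2))))) = -276/2 = -552*¼ = -138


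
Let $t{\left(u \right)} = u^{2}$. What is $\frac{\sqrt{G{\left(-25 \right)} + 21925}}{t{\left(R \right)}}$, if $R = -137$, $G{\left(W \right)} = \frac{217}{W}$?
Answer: $\frac{2 \sqrt{136977}}{93845} \approx 0.0078876$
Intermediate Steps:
$\frac{\sqrt{G{\left(-25 \right)} + 21925}}{t{\left(R \right)}} = \frac{\sqrt{\frac{217}{-25} + 21925}}{\left(-137\right)^{2}} = \frac{\sqrt{217 \left(- \frac{1}{25}\right) + 21925}}{18769} = \sqrt{- \frac{217}{25} + 21925} \cdot \frac{1}{18769} = \sqrt{\frac{547908}{25}} \cdot \frac{1}{18769} = \frac{2 \sqrt{136977}}{5} \cdot \frac{1}{18769} = \frac{2 \sqrt{136977}}{93845}$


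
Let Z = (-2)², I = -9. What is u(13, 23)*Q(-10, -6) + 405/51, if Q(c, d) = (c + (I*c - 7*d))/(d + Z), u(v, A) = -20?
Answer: 20875/17 ≈ 1227.9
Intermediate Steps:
Z = 4
Q(c, d) = (-8*c - 7*d)/(4 + d) (Q(c, d) = (c + (-9*c - 7*d))/(d + 4) = (-8*c - 7*d)/(4 + d))
u(13, 23)*Q(-10, -6) + 405/51 = -20*(-8*(-10) - 7*(-6))/(4 - 6) + 405/51 = -20*(80 + 42)/(-2) + 405*(1/51) = -(-10)*122 + 135/17 = -20*(-61) + 135/17 = 1220 + 135/17 = 20875/17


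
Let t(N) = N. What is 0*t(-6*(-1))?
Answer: 0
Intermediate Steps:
0*t(-6*(-1)) = 0*(-6*(-1)) = 0*6 = 0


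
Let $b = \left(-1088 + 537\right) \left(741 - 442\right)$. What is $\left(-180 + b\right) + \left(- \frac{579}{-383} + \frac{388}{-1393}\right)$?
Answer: $- \frac{87992097208}{533519} \approx -1.6493 \cdot 10^{5}$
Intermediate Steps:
$b = -164749$ ($b = \left(-551\right) 299 = -164749$)
$\left(-180 + b\right) + \left(- \frac{579}{-383} + \frac{388}{-1393}\right) = \left(-180 - 164749\right) + \left(- \frac{579}{-383} + \frac{388}{-1393}\right) = -164929 + \left(\left(-579\right) \left(- \frac{1}{383}\right) + 388 \left(- \frac{1}{1393}\right)\right) = -164929 + \left(\frac{579}{383} - \frac{388}{1393}\right) = -164929 + \frac{657943}{533519} = - \frac{87992097208}{533519}$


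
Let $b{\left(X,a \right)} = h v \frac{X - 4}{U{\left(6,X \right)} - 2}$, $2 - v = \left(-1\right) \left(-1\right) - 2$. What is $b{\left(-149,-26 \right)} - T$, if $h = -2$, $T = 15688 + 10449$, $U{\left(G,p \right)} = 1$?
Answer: $-27055$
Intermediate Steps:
$T = 26137$
$v = 3$ ($v = 2 - \left(\left(-1\right) \left(-1\right) - 2\right) = 2 - \left(1 - 2\right) = 2 - -1 = 2 + 1 = 3$)
$b{\left(X,a \right)} = -24 + 6 X$ ($b{\left(X,a \right)} = \left(-2\right) 3 \frac{X - 4}{1 - 2} = - 6 \frac{-4 + X}{-1} = - 6 \left(-4 + X\right) \left(-1\right) = - 6 \left(4 - X\right) = -24 + 6 X$)
$b{\left(-149,-26 \right)} - T = \left(-24 + 6 \left(-149\right)\right) - 26137 = \left(-24 - 894\right) - 26137 = -918 - 26137 = -27055$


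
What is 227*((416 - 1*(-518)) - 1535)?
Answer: -136427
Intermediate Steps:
227*((416 - 1*(-518)) - 1535) = 227*((416 + 518) - 1535) = 227*(934 - 1535) = 227*(-601) = -136427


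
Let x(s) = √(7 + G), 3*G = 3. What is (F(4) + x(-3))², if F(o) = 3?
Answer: 17 + 12*√2 ≈ 33.971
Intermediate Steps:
G = 1 (G = (⅓)*3 = 1)
x(s) = 2*√2 (x(s) = √(7 + 1) = √8 = 2*√2)
(F(4) + x(-3))² = (3 + 2*√2)²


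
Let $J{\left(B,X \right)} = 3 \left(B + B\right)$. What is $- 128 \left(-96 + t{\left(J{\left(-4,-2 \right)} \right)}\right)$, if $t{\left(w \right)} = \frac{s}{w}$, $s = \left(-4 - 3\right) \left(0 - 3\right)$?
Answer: $12400$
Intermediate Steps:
$J{\left(B,X \right)} = 6 B$ ($J{\left(B,X \right)} = 3 \cdot 2 B = 6 B$)
$s = 21$ ($s = \left(-7\right) \left(-3\right) = 21$)
$t{\left(w \right)} = \frac{21}{w}$
$- 128 \left(-96 + t{\left(J{\left(-4,-2 \right)} \right)}\right) = - 128 \left(-96 + \frac{21}{6 \left(-4\right)}\right) = - 128 \left(-96 + \frac{21}{-24}\right) = - 128 \left(-96 + 21 \left(- \frac{1}{24}\right)\right) = - 128 \left(-96 - \frac{7}{8}\right) = \left(-128\right) \left(- \frac{775}{8}\right) = 12400$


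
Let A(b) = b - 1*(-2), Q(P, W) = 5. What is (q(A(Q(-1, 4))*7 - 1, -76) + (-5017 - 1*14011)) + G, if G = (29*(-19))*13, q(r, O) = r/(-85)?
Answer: -2226283/85 ≈ -26192.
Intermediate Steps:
A(b) = 2 + b (A(b) = b + 2 = 2 + b)
q(r, O) = -r/85 (q(r, O) = r*(-1/85) = -r/85)
G = -7163 (G = -551*13 = -7163)
(q(A(Q(-1, 4))*7 - 1, -76) + (-5017 - 1*14011)) + G = (-((2 + 5)*7 - 1)/85 + (-5017 - 1*14011)) - 7163 = (-(7*7 - 1)/85 + (-5017 - 14011)) - 7163 = (-(49 - 1)/85 - 19028) - 7163 = (-1/85*48 - 19028) - 7163 = (-48/85 - 19028) - 7163 = -1617428/85 - 7163 = -2226283/85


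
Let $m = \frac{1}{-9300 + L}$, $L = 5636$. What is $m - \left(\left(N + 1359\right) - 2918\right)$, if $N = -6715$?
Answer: $\frac{30315935}{3664} \approx 8274.0$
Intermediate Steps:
$m = - \frac{1}{3664}$ ($m = \frac{1}{-9300 + 5636} = \frac{1}{-3664} = - \frac{1}{3664} \approx -0.00027293$)
$m - \left(\left(N + 1359\right) - 2918\right) = - \frac{1}{3664} - \left(\left(-6715 + 1359\right) - 2918\right) = - \frac{1}{3664} - \left(-5356 - 2918\right) = - \frac{1}{3664} - -8274 = - \frac{1}{3664} + 8274 = \frac{30315935}{3664}$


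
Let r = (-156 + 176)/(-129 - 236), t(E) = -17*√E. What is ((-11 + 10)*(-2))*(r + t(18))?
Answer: -8/73 - 102*√2 ≈ -144.36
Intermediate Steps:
r = -4/73 (r = 20/(-365) = 20*(-1/365) = -4/73 ≈ -0.054795)
((-11 + 10)*(-2))*(r + t(18)) = ((-11 + 10)*(-2))*(-4/73 - 51*√2) = (-1*(-2))*(-4/73 - 51*√2) = 2*(-4/73 - 51*√2) = -8/73 - 102*√2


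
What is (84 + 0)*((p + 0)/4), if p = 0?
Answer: 0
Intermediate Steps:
(84 + 0)*((p + 0)/4) = (84 + 0)*((0 + 0)/4) = 84*(0*(¼)) = 84*0 = 0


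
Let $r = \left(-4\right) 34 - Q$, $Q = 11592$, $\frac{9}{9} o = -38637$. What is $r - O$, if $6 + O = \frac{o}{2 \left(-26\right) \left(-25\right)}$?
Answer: $- \frac{15199963}{1300} \approx -11692.0$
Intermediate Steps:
$o = -38637$
$r = -11728$ ($r = \left(-4\right) 34 - 11592 = -136 - 11592 = -11728$)
$O = - \frac{46437}{1300}$ ($O = -6 - \frac{38637}{2 \left(-26\right) \left(-25\right)} = -6 - \frac{38637}{\left(-52\right) \left(-25\right)} = -6 - \frac{38637}{1300} = - \frac{46437}{1300} \approx -35.721$)
$r - O = -11728 - - \frac{46437}{1300} = -11728 + \frac{46437}{1300} = - \frac{15199963}{1300}$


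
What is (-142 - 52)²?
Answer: 37636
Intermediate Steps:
(-142 - 52)² = (-194)² = 37636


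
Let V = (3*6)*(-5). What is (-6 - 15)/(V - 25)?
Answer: 21/115 ≈ 0.18261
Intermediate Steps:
V = -90 (V = 18*(-5) = -90)
(-6 - 15)/(V - 25) = (-6 - 15)/(-90 - 25) = -21/(-115) = -1/115*(-21) = 21/115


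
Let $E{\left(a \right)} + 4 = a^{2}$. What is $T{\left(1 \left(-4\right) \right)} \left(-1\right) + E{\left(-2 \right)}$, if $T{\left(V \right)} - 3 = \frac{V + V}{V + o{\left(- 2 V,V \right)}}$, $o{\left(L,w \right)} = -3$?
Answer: $- \frac{29}{7} \approx -4.1429$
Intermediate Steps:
$T{\left(V \right)} = 3 + \frac{2 V}{-3 + V}$ ($T{\left(V \right)} = 3 + \frac{V + V}{V - 3} = 3 + \frac{2 V}{-3 + V}$)
$E{\left(a \right)} = -4 + a^{2}$
$T{\left(1 \left(-4\right) \right)} \left(-1\right) + E{\left(-2 \right)} = \frac{-9 + 5 \cdot 1 \left(-4\right)}{-3 + 1 \left(-4\right)} \left(-1\right) - \left(4 - \left(-2\right)^{2}\right) = \frac{-9 + 5 \left(-4\right)}{-3 - 4} \left(-1\right) + \left(-4 + 4\right) = \frac{-9 - 20}{-7} \left(-1\right) + 0 = \left(- \frac{1}{7}\right) \left(-29\right) \left(-1\right) + 0 = \frac{29}{7} \left(-1\right) + 0 = - \frac{29}{7} + 0 = - \frac{29}{7}$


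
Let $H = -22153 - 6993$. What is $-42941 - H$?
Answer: $-13795$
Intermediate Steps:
$H = -29146$ ($H = -22153 - 6993 = -29146$)
$-42941 - H = -42941 - -29146 = -42941 + 29146 = -13795$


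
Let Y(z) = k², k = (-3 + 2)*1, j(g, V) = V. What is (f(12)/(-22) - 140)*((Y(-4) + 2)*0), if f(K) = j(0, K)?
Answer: 0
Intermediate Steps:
f(K) = K
k = -1 (k = -1*1 = -1)
Y(z) = 1 (Y(z) = (-1)² = 1)
(f(12)/(-22) - 140)*((Y(-4) + 2)*0) = (12/(-22) - 140)*((1 + 2)*0) = (12*(-1/22) - 140)*(3*0) = (-6/11 - 140)*0 = -1546/11*0 = 0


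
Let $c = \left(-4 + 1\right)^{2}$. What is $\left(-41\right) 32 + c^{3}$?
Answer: $-583$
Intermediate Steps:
$c = 9$ ($c = \left(-3\right)^{2} = 9$)
$\left(-41\right) 32 + c^{3} = \left(-41\right) 32 + 9^{3} = -1312 + 729 = -583$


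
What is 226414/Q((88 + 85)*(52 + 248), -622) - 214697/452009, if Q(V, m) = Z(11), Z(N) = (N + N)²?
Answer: 51118626189/109386178 ≈ 467.32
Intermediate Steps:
Z(N) = 4*N² (Z(N) = (2*N)² = 4*N²)
Q(V, m) = 484 (Q(V, m) = 4*11² = 4*121 = 484)
226414/Q((88 + 85)*(52 + 248), -622) - 214697/452009 = 226414/484 - 214697/452009 = 226414*(1/484) - 214697*1/452009 = 113207/242 - 214697/452009 = 51118626189/109386178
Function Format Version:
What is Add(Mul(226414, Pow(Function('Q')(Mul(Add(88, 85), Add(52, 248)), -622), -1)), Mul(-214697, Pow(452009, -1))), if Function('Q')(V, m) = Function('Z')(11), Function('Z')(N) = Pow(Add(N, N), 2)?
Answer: Rational(51118626189, 109386178) ≈ 467.32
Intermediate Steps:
Function('Z')(N) = Mul(4, Pow(N, 2)) (Function('Z')(N) = Pow(Mul(2, N), 2) = Mul(4, Pow(N, 2)))
Function('Q')(V, m) = 484 (Function('Q')(V, m) = Mul(4, Pow(11, 2)) = Mul(4, 121) = 484)
Add(Mul(226414, Pow(Function('Q')(Mul(Add(88, 85), Add(52, 248)), -622), -1)), Mul(-214697, Pow(452009, -1))) = Add(Mul(226414, Pow(484, -1)), Mul(-214697, Pow(452009, -1))) = Add(Mul(226414, Rational(1, 484)), Mul(-214697, Rational(1, 452009))) = Add(Rational(113207, 242), Rational(-214697, 452009)) = Rational(51118626189, 109386178)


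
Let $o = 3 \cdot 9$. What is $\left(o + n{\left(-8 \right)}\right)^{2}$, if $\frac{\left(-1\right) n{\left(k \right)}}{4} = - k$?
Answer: $25$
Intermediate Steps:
$n{\left(k \right)} = 4 k$ ($n{\left(k \right)} = - 4 \left(- k\right) = 4 k$)
$o = 27$
$\left(o + n{\left(-8 \right)}\right)^{2} = \left(27 + 4 \left(-8\right)\right)^{2} = \left(27 - 32\right)^{2} = \left(-5\right)^{2} = 25$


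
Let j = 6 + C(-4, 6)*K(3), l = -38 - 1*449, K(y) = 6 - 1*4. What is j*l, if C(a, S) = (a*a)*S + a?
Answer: -92530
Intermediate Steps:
C(a, S) = a + S*a**2 (C(a, S) = a**2*S + a = S*a**2 + a = a + S*a**2)
K(y) = 2 (K(y) = 6 - 4 = 2)
l = -487 (l = -38 - 449 = -487)
j = 190 (j = 6 - 4*(1 + 6*(-4))*2 = 6 - 4*(1 - 24)*2 = 6 - 4*(-23)*2 = 6 + 92*2 = 6 + 184 = 190)
j*l = 190*(-487) = -92530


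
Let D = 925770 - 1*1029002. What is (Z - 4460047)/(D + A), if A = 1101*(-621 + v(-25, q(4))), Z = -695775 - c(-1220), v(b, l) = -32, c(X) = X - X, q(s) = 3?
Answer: 736546/117455 ≈ 6.2709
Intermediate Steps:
c(X) = 0
Z = -695775 (Z = -695775 - 1*0 = -695775 + 0 = -695775)
A = -718953 (A = 1101*(-621 - 32) = 1101*(-653) = -718953)
D = -103232 (D = 925770 - 1029002 = -103232)
(Z - 4460047)/(D + A) = (-695775 - 4460047)/(-103232 - 718953) = -5155822/(-822185) = -5155822*(-1/822185) = 736546/117455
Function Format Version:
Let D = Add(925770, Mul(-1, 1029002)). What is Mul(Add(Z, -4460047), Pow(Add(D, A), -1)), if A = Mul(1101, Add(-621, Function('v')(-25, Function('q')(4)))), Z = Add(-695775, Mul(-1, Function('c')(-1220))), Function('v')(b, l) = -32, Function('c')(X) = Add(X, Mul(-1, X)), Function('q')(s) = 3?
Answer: Rational(736546, 117455) ≈ 6.2709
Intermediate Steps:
Function('c')(X) = 0
Z = -695775 (Z = Add(-695775, Mul(-1, 0)) = Add(-695775, 0) = -695775)
A = -718953 (A = Mul(1101, Add(-621, -32)) = Mul(1101, -653) = -718953)
D = -103232 (D = Add(925770, -1029002) = -103232)
Mul(Add(Z, -4460047), Pow(Add(D, A), -1)) = Mul(Add(-695775, -4460047), Pow(Add(-103232, -718953), -1)) = Mul(-5155822, Pow(-822185, -1)) = Mul(-5155822, Rational(-1, 822185)) = Rational(736546, 117455)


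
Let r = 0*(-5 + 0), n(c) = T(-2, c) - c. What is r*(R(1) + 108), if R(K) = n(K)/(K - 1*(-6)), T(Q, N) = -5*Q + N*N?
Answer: 0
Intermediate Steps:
T(Q, N) = N² - 5*Q (T(Q, N) = -5*Q + N² = N² - 5*Q)
n(c) = 10 + c² - c (n(c) = (c² - 5*(-2)) - c = (c² + 10) - c = (10 + c²) - c = 10 + c² - c)
r = 0 (r = 0*(-5) = 0)
R(K) = (10 + K² - K)/(6 + K) (R(K) = (10 + K² - K)/(K - 1*(-6)) = (10 + K² - K)/(K + 6) = (10 + K² - K)/(6 + K))
r*(R(1) + 108) = 0*((10 + 1² - 1*1)/(6 + 1) + 108) = 0*((10 + 1 - 1)/7 + 108) = 0*((⅐)*10 + 108) = 0*(10/7 + 108) = 0*(766/7) = 0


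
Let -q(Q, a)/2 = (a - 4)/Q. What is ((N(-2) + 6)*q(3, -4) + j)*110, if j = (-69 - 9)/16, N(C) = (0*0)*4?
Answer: 11935/4 ≈ 2983.8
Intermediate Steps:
q(Q, a) = -2*(-4 + a)/Q (q(Q, a) = -2*(a - 4)/Q = -2*(-4 + a)/Q)
N(C) = 0 (N(C) = 0*4 = 0)
j = -39/8 (j = -78*1/16 = -39/8 ≈ -4.8750)
((N(-2) + 6)*q(3, -4) + j)*110 = ((0 + 6)*(2*(4 - 1*(-4))/3) - 39/8)*110 = (6*(2*(⅓)*(4 + 4)) - 39/8)*110 = (6*(2*(⅓)*8) - 39/8)*110 = (6*(16/3) - 39/8)*110 = (32 - 39/8)*110 = (217/8)*110 = 11935/4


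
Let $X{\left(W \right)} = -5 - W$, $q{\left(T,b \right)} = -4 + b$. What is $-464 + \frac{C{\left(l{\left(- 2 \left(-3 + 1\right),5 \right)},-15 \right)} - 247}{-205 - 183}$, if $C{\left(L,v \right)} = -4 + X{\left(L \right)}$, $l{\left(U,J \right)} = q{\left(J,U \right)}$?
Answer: $- \frac{44944}{97} \approx -463.34$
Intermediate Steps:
$l{\left(U,J \right)} = -4 + U$
$C{\left(L,v \right)} = -9 - L$ ($C{\left(L,v \right)} = -4 - \left(5 + L\right) = -9 - L$)
$-464 + \frac{C{\left(l{\left(- 2 \left(-3 + 1\right),5 \right)},-15 \right)} - 247}{-205 - 183} = -464 + \frac{\left(-9 - \left(-4 - 2 \left(-3 + 1\right)\right)\right) - 247}{-205 - 183} = -464 + \frac{\left(-9 - \left(-4 - -4\right)\right) - 247}{-388} = -464 + \left(\left(-9 - \left(-4 + 4\right)\right) - 247\right) \left(- \frac{1}{388}\right) = -464 + \left(\left(-9 - 0\right) - 247\right) \left(- \frac{1}{388}\right) = -464 + \left(\left(-9 + 0\right) - 247\right) \left(- \frac{1}{388}\right) = -464 + \left(-9 - 247\right) \left(- \frac{1}{388}\right) = -464 - - \frac{64}{97} = -464 + \frac{64}{97} = - \frac{44944}{97}$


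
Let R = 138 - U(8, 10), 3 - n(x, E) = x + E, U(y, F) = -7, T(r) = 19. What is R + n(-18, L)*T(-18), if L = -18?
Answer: 886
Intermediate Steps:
n(x, E) = 3 - E - x (n(x, E) = 3 - (x + E) = 3 - (E + x) = 3 + (-E - x) = 3 - E - x)
R = 145 (R = 138 - 1*(-7) = 138 + 7 = 145)
R + n(-18, L)*T(-18) = 145 + (3 - 1*(-18) - 1*(-18))*19 = 145 + (3 + 18 + 18)*19 = 145 + 39*19 = 145 + 741 = 886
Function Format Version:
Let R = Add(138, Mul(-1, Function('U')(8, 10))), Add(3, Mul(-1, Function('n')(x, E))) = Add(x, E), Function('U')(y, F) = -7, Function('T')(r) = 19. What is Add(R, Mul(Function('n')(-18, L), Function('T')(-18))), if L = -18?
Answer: 886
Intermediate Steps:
Function('n')(x, E) = Add(3, Mul(-1, E), Mul(-1, x)) (Function('n')(x, E) = Add(3, Mul(-1, Add(x, E))) = Add(3, Mul(-1, Add(E, x))) = Add(3, Add(Mul(-1, E), Mul(-1, x))) = Add(3, Mul(-1, E), Mul(-1, x)))
R = 145 (R = Add(138, Mul(-1, -7)) = Add(138, 7) = 145)
Add(R, Mul(Function('n')(-18, L), Function('T')(-18))) = Add(145, Mul(Add(3, Mul(-1, -18), Mul(-1, -18)), 19)) = Add(145, Mul(Add(3, 18, 18), 19)) = Add(145, Mul(39, 19)) = Add(145, 741) = 886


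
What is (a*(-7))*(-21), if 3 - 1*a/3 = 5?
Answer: -882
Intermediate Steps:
a = -6 (a = 9 - 3*5 = 9 - 15 = -6)
(a*(-7))*(-21) = -6*(-7)*(-21) = 42*(-21) = -882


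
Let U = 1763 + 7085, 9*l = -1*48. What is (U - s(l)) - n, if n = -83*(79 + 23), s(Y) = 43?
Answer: 17271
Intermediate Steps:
l = -16/3 (l = (-1*48)/9 = (1/9)*(-48) = -16/3 ≈ -5.3333)
U = 8848
n = -8466 (n = -83*102 = -8466)
(U - s(l)) - n = (8848 - 1*43) - 1*(-8466) = (8848 - 43) + 8466 = 8805 + 8466 = 17271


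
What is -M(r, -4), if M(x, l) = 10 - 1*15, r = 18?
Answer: 5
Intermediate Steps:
M(x, l) = -5 (M(x, l) = 10 - 15 = -5)
-M(r, -4) = -1*(-5) = 5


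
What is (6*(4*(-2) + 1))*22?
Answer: -924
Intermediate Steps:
(6*(4*(-2) + 1))*22 = (6*(-8 + 1))*22 = (6*(-7))*22 = -42*22 = -924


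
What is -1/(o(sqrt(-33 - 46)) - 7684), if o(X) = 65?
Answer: 1/7619 ≈ 0.00013125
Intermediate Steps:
-1/(o(sqrt(-33 - 46)) - 7684) = -1/(65 - 7684) = -1/(-7619) = -1*(-1/7619) = 1/7619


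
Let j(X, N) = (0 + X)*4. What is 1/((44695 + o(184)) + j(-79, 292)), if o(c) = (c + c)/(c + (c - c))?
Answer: 1/44381 ≈ 2.2532e-5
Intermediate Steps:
j(X, N) = 4*X (j(X, N) = X*4 = 4*X)
o(c) = 2 (o(c) = (2*c)/(c + 0) = (2*c)/c = 2)
1/((44695 + o(184)) + j(-79, 292)) = 1/((44695 + 2) + 4*(-79)) = 1/(44697 - 316) = 1/44381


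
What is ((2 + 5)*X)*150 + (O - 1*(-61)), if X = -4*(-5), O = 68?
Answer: 21129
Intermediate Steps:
X = 20 (X = -4*(-5) = 20)
((2 + 5)*X)*150 + (O - 1*(-61)) = ((2 + 5)*20)*150 + (68 - 1*(-61)) = (7*20)*150 + (68 + 61) = 140*150 + 129 = 21000 + 129 = 21129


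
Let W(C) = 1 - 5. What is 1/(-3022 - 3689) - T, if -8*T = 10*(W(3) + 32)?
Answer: 234884/6711 ≈ 35.000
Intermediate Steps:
W(C) = -4
T = -35 (T = -5*(-4 + 32)/4 = -5*28/4 = -⅛*280 = -35)
1/(-3022 - 3689) - T = 1/(-3022 - 3689) - 1*(-35) = 1/(-6711) + 35 = -1/6711 + 35 = 234884/6711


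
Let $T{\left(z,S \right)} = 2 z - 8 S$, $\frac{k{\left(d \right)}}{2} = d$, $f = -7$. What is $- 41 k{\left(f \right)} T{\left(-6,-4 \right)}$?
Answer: $11480$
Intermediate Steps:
$k{\left(d \right)} = 2 d$
$T{\left(z,S \right)} = - 8 S + 2 z$
$- 41 k{\left(f \right)} T{\left(-6,-4 \right)} = - 41 \cdot 2 \left(-7\right) \left(\left(-8\right) \left(-4\right) + 2 \left(-6\right)\right) = \left(-41\right) \left(-14\right) \left(32 - 12\right) = 574 \cdot 20 = 11480$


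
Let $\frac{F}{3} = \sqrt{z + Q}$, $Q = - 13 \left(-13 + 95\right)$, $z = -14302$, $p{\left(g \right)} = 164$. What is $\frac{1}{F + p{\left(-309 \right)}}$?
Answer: $\frac{41}{41302} - \frac{3 i \sqrt{3842}}{82604} \approx 0.00099269 - 0.0022511 i$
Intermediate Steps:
$Q = -1066$ ($Q = \left(-13\right) 82 = -1066$)
$F = 6 i \sqrt{3842}$ ($F = 3 \sqrt{-14302 - 1066} = 3 \sqrt{-15368} = 3 \cdot 2 i \sqrt{3842} = 6 i \sqrt{3842} \approx 371.9 i$)
$\frac{1}{F + p{\left(-309 \right)}} = \frac{1}{6 i \sqrt{3842} + 164} = \frac{1}{164 + 6 i \sqrt{3842}}$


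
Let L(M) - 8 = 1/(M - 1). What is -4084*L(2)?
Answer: -36756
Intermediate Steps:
L(M) = 8 + 1/(-1 + M) (L(M) = 8 + 1/(M - 1) = 8 + 1/(-1 + M))
-4084*L(2) = -4084*(-7 + 8*2)/(-1 + 2) = -4084*(-7 + 16)/1 = -4084*9 = -36756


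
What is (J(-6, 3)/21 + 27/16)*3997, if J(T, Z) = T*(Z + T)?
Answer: 162735/16 ≈ 10171.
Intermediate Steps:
J(T, Z) = T*(T + Z)
(J(-6, 3)/21 + 27/16)*3997 = (-6*(-6 + 3)/21 + 27/16)*3997 = (-6*(-3)*(1/21) + 27*(1/16))*3997 = (18*(1/21) + 27/16)*3997 = (6/7 + 27/16)*3997 = (285/112)*3997 = 162735/16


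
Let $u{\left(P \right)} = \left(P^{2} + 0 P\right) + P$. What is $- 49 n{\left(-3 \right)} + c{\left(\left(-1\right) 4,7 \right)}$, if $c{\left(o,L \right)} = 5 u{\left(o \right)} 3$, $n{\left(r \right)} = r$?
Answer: $327$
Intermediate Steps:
$u{\left(P \right)} = P + P^{2}$ ($u{\left(P \right)} = \left(P^{2} + 0\right) + P = P^{2} + P = P + P^{2}$)
$c{\left(o,L \right)} = 15 o \left(1 + o\right)$ ($c{\left(o,L \right)} = 5 o \left(1 + o\right) 3 = 15 o \left(1 + o\right)$)
$- 49 n{\left(-3 \right)} + c{\left(\left(-1\right) 4,7 \right)} = \left(-49\right) \left(-3\right) + 15 \left(\left(-1\right) 4\right) \left(1 - 4\right) = 147 + 15 \left(-4\right) \left(1 - 4\right) = 147 + 15 \left(-4\right) \left(-3\right) = 147 + 180 = 327$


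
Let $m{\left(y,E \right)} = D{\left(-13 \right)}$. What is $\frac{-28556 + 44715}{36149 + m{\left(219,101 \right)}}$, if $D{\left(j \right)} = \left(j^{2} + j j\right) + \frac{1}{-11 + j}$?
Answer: $\frac{387816}{875687} \approx 0.44287$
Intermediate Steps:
$D{\left(j \right)} = \frac{1}{-11 + j} + 2 j^{2}$ ($D{\left(j \right)} = \left(j^{2} + j^{2}\right) + \frac{1}{-11 + j} = 2 j^{2} + \frac{1}{-11 + j} = \frac{1}{-11 + j} + 2 j^{2}$)
$m{\left(y,E \right)} = \frac{8111}{24}$ ($m{\left(y,E \right)} = \frac{1 - 22 \left(-13\right)^{2} + 2 \left(-13\right)^{3}}{-11 - 13} = \frac{1 - 3718 + 2 \left(-2197\right)}{-24} = - \frac{1 - 3718 - 4394}{24} = \left(- \frac{1}{24}\right) \left(-8111\right) = \frac{8111}{24}$)
$\frac{-28556 + 44715}{36149 + m{\left(219,101 \right)}} = \frac{-28556 + 44715}{36149 + \frac{8111}{24}} = \frac{16159}{\frac{875687}{24}} = 16159 \cdot \frac{24}{875687} = \frac{387816}{875687}$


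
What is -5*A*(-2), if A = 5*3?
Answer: 150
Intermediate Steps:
A = 15
-5*A*(-2) = -5*15*(-2) = -75*(-2) = 150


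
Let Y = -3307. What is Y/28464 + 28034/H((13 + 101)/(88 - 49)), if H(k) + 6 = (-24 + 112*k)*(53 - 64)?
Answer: -5258602961/618551184 ≈ -8.5015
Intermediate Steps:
H(k) = 258 - 1232*k (H(k) = -6 + (-24 + 112*k)*(53 - 64) = -6 + (-24 + 112*k)*(-11) = -6 + (264 - 1232*k) = 258 - 1232*k)
Y/28464 + 28034/H((13 + 101)/(88 - 49)) = -3307/28464 + 28034/(258 - 1232*(13 + 101)/(88 - 49)) = -3307*1/28464 + 28034/(258 - 140448/39) = -3307/28464 + 28034/(258 - 140448/39) = -3307/28464 + 28034/(258 - 1232*38/13) = -3307/28464 + 28034/(258 - 46816/13) = -3307/28464 + 28034/(-43462/13) = -3307/28464 + 28034*(-13/43462) = -3307/28464 - 182221/21731 = -5258602961/618551184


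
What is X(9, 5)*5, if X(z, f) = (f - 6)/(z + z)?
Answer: -5/18 ≈ -0.27778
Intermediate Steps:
X(z, f) = (-6 + f)/(2*z) (X(z, f) = (-6 + f)/((2*z)) = (-6 + f)*(1/(2*z)) = (-6 + f)/(2*z))
X(9, 5)*5 = ((1/2)*(-6 + 5)/9)*5 = ((1/2)*(1/9)*(-1))*5 = -1/18*5 = -5/18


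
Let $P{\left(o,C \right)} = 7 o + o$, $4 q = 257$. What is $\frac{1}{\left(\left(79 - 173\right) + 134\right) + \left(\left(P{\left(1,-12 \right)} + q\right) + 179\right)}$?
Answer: $\frac{4}{1165} \approx 0.0034335$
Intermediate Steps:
$q = \frac{257}{4}$ ($q = \frac{1}{4} \cdot 257 = \frac{257}{4} \approx 64.25$)
$P{\left(o,C \right)} = 8 o$
$\frac{1}{\left(\left(79 - 173\right) + 134\right) + \left(\left(P{\left(1,-12 \right)} + q\right) + 179\right)} = \frac{1}{\left(\left(79 - 173\right) + 134\right) + \left(\left(8 \cdot 1 + \frac{257}{4}\right) + 179\right)} = \frac{1}{\left(-94 + 134\right) + \left(\left(8 + \frac{257}{4}\right) + 179\right)} = \frac{1}{40 + \left(\frac{289}{4} + 179\right)} = \frac{1}{40 + \frac{1005}{4}} = \frac{1}{\frac{1165}{4}} = \frac{4}{1165}$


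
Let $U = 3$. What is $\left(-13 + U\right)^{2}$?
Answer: $100$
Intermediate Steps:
$\left(-13 + U\right)^{2} = \left(-13 + 3\right)^{2} = \left(-10\right)^{2} = 100$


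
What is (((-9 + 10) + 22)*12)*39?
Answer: 10764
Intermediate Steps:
(((-9 + 10) + 22)*12)*39 = ((1 + 22)*12)*39 = (23*12)*39 = 276*39 = 10764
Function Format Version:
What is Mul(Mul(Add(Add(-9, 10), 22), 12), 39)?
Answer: 10764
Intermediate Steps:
Mul(Mul(Add(Add(-9, 10), 22), 12), 39) = Mul(Mul(Add(1, 22), 12), 39) = Mul(Mul(23, 12), 39) = Mul(276, 39) = 10764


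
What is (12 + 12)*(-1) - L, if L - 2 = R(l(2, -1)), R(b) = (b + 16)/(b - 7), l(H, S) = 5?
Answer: -31/2 ≈ -15.500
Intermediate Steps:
R(b) = (16 + b)/(-7 + b)
L = -17/2 (L = 2 + (16 + 5)/(-7 + 5) = 2 + 21/(-2) = 2 - 1/2*21 = 2 - 21/2 = -17/2 ≈ -8.5000)
(12 + 12)*(-1) - L = (12 + 12)*(-1) - 1*(-17/2) = 24*(-1) + 17/2 = -24 + 17/2 = -31/2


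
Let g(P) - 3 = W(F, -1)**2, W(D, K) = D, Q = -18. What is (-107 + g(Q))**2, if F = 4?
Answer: 7744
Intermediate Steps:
g(P) = 19 (g(P) = 3 + 4**2 = 3 + 16 = 19)
(-107 + g(Q))**2 = (-107 + 19)**2 = (-88)**2 = 7744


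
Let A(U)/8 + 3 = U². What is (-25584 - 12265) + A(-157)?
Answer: 159319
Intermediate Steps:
A(U) = -24 + 8*U²
(-25584 - 12265) + A(-157) = (-25584 - 12265) + (-24 + 8*(-157)²) = -37849 + (-24 + 8*24649) = -37849 + (-24 + 197192) = -37849 + 197168 = 159319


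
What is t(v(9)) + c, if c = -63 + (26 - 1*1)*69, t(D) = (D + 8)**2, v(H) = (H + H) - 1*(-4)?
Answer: 2562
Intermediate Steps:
v(H) = 4 + 2*H (v(H) = 2*H + 4 = 4 + 2*H)
t(D) = (8 + D)**2
c = 1662 (c = -63 + (26 - 1)*69 = -63 + 25*69 = -63 + 1725 = 1662)
t(v(9)) + c = (8 + (4 + 2*9))**2 + 1662 = (8 + (4 + 18))**2 + 1662 = (8 + 22)**2 + 1662 = 30**2 + 1662 = 900 + 1662 = 2562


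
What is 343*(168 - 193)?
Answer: -8575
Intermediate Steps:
343*(168 - 193) = 343*(-25) = -8575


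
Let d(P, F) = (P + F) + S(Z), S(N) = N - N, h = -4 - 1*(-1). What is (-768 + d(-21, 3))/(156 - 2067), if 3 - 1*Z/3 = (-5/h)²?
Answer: 262/637 ≈ 0.41130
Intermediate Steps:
h = -3 (h = -4 + 1 = -3)
Z = ⅔ (Z = 9 - 3*(-5/(-3))² = 9 - 3*(-5*(-⅓))² = 9 - 3*(5/3)² = 9 - 3*25/9 = 9 - 25/3 = ⅔ ≈ 0.66667)
S(N) = 0
d(P, F) = F + P (d(P, F) = (P + F) + 0 = (F + P) + 0 = F + P)
(-768 + d(-21, 3))/(156 - 2067) = (-768 + (3 - 21))/(156 - 2067) = (-768 - 18)/(-1911) = -786*(-1/1911) = 262/637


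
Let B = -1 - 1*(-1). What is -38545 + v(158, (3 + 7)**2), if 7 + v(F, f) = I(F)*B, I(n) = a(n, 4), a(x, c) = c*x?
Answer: -38552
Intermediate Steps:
B = 0 (B = -1 + 1 = 0)
I(n) = 4*n
v(F, f) = -7 (v(F, f) = -7 + (4*F)*0 = -7 + 0 = -7)
-38545 + v(158, (3 + 7)**2) = -38545 - 7 = -38552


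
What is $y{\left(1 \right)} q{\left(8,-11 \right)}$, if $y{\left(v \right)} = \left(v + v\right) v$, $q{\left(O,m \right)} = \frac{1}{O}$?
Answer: $\frac{1}{4} \approx 0.25$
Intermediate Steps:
$y{\left(v \right)} = 2 v^{2}$ ($y{\left(v \right)} = 2 v v = 2 v^{2}$)
$y{\left(1 \right)} q{\left(8,-11 \right)} = \frac{2 \cdot 1^{2}}{8} = 2 \cdot 1 \cdot \frac{1}{8} = 2 \cdot \frac{1}{8} = \frac{1}{4}$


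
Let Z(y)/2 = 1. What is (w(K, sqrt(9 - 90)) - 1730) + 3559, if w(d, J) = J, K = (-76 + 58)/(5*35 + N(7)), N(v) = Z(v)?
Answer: 1829 + 9*I ≈ 1829.0 + 9.0*I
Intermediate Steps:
Z(y) = 2 (Z(y) = 2*1 = 2)
N(v) = 2
K = -6/59 (K = (-76 + 58)/(5*35 + 2) = -18/(175 + 2) = -18/177 = -18*1/177 = -6/59 ≈ -0.10169)
(w(K, sqrt(9 - 90)) - 1730) + 3559 = (sqrt(9 - 90) - 1730) + 3559 = (sqrt(-81) - 1730) + 3559 = (9*I - 1730) + 3559 = (-1730 + 9*I) + 3559 = 1829 + 9*I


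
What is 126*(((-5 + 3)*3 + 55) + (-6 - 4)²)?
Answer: 18774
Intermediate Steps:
126*(((-5 + 3)*3 + 55) + (-6 - 4)²) = 126*((-2*3 + 55) + (-10)²) = 126*((-6 + 55) + 100) = 126*(49 + 100) = 126*149 = 18774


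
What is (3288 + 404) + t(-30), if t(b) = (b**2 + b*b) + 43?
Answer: 5535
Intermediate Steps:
t(b) = 43 + 2*b**2 (t(b) = (b**2 + b**2) + 43 = 2*b**2 + 43 = 43 + 2*b**2)
(3288 + 404) + t(-30) = (3288 + 404) + (43 + 2*(-30)**2) = 3692 + (43 + 2*900) = 3692 + (43 + 1800) = 3692 + 1843 = 5535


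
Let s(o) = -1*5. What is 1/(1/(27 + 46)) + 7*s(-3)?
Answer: 38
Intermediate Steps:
s(o) = -5
1/(1/(27 + 46)) + 7*s(-3) = 1/(1/(27 + 46)) + 7*(-5) = 1/(1/73) - 35 = 73 - 35 = 38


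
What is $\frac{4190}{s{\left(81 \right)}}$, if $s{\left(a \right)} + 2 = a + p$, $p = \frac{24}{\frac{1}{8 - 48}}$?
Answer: $- \frac{4190}{881} \approx -4.756$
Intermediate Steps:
$p = -960$ ($p = \frac{24}{\frac{1}{-40}} = \frac{24}{- \frac{1}{40}} = 24 \left(-40\right) = -960$)
$s{\left(a \right)} = -962 + a$ ($s{\left(a \right)} = -2 + \left(a - 960\right) = -2 + \left(-960 + a\right) = -962 + a$)
$\frac{4190}{s{\left(81 \right)}} = \frac{4190}{-962 + 81} = \frac{4190}{-881} = 4190 \left(- \frac{1}{881}\right) = - \frac{4190}{881}$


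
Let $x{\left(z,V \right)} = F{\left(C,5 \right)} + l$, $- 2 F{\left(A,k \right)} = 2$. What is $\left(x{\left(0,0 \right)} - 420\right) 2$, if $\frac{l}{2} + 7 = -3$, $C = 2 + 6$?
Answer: $-882$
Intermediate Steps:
$C = 8$
$l = -20$ ($l = -14 + 2 \left(-3\right) = -14 - 6 = -20$)
$F{\left(A,k \right)} = -1$ ($F{\left(A,k \right)} = \left(- \frac{1}{2}\right) 2 = -1$)
$x{\left(z,V \right)} = -21$ ($x{\left(z,V \right)} = -1 - 20 = -21$)
$\left(x{\left(0,0 \right)} - 420\right) 2 = \left(-21 - 420\right) 2 = \left(-441\right) 2 = -882$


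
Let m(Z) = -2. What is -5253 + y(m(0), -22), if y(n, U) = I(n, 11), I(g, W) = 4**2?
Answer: -5237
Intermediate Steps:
I(g, W) = 16
y(n, U) = 16
-5253 + y(m(0), -22) = -5253 + 16 = -5237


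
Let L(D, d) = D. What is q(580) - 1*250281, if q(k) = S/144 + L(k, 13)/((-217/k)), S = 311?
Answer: -7869154801/31248 ≈ -2.5183e+5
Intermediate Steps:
q(k) = 311/144 - k²/217 (q(k) = 311/144 + k/((-217/k)) = 311*(1/144) + k*(-k/217) = 311/144 - k²/217)
q(580) - 1*250281 = (311/144 - 1/217*580²) - 1*250281 = (311/144 - 1/217*336400) - 250281 = (311/144 - 336400/217) - 250281 = -48374113/31248 - 250281 = -7869154801/31248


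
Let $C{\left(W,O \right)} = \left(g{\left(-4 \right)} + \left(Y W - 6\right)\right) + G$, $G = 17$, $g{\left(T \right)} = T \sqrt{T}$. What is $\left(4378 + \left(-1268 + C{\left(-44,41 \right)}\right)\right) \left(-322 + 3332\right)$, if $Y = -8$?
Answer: $10453730 - 24080 i \approx 1.0454 \cdot 10^{7} - 24080.0 i$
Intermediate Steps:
$g{\left(T \right)} = T^{\frac{3}{2}}$
$C{\left(W,O \right)} = 11 - 8 i - 8 W$ ($C{\left(W,O \right)} = \left(\left(-4\right)^{\frac{3}{2}} - \left(6 + 8 W\right)\right) + 17 = \left(- 8 i - \left(6 + 8 W\right)\right) + 17 = \left(-6 - 8 i - 8 W\right) + 17 = 11 - 8 i - 8 W$)
$\left(4378 + \left(-1268 + C{\left(-44,41 \right)}\right)\right) \left(-322 + 3332\right) = \left(4378 - \left(905 + 8 i\right)\right) \left(-322 + 3332\right) = \left(4378 - \left(905 + 8 i\right)\right) 3010 = \left(3473 - 8 i\right) 3010 = 10453730 - 24080 i$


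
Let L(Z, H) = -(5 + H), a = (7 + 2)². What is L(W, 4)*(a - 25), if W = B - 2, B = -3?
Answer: -504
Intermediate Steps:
a = 81 (a = 9² = 81)
W = -5 (W = -3 - 2 = -5)
L(Z, H) = -5 - H
L(W, 4)*(a - 25) = (-5 - 1*4)*(81 - 25) = (-5 - 4)*56 = -9*56 = -504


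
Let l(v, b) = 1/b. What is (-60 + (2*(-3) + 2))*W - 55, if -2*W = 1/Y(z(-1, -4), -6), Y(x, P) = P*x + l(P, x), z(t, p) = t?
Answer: -243/5 ≈ -48.600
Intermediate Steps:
Y(x, P) = 1/x + P*x (Y(x, P) = P*x + 1/x = 1/x + P*x)
W = -1/10 (W = -1/(2*(1/(-1) - 6*(-1))) = -1/(2*(-1 + 6)) = -1/2/5 = -1/2*1/5 = -1/10 ≈ -0.10000)
(-60 + (2*(-3) + 2))*W - 55 = (-60 + (2*(-3) + 2))*(-1/10) - 55 = (-60 + (-6 + 2))*(-1/10) - 55 = (-60 - 4)*(-1/10) - 55 = -64*(-1/10) - 55 = 32/5 - 55 = -243/5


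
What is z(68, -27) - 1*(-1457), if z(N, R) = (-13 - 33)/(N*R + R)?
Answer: 118019/81 ≈ 1457.0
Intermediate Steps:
z(N, R) = -46/(R + N*R)
z(68, -27) - 1*(-1457) = -46/(-27*(1 + 68)) - 1*(-1457) = -46*(-1/27)/69 + 1457 = -46*(-1/27)*1/69 + 1457 = 2/81 + 1457 = 118019/81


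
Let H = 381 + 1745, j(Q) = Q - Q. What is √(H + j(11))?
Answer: √2126 ≈ 46.109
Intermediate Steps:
j(Q) = 0
H = 2126
√(H + j(11)) = √(2126 + 0) = √2126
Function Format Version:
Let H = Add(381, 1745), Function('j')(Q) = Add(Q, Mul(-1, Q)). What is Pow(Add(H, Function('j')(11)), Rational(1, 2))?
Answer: Pow(2126, Rational(1, 2)) ≈ 46.109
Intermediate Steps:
Function('j')(Q) = 0
H = 2126
Pow(Add(H, Function('j')(11)), Rational(1, 2)) = Pow(Add(2126, 0), Rational(1, 2)) = Pow(2126, Rational(1, 2))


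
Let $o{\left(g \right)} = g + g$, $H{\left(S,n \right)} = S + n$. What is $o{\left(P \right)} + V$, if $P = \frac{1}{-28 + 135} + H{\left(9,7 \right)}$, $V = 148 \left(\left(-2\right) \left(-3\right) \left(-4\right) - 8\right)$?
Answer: $- \frac{503326}{107} \approx -4704.0$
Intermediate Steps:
$V = -4736$ ($V = 148 \left(6 \left(-4\right) - 8\right) = 148 \left(-24 - 8\right) = 148 \left(-32\right) = -4736$)
$P = \frac{1713}{107}$ ($P = \frac{1}{-28 + 135} + \left(9 + 7\right) = \frac{1}{107} + 16 = \frac{1713}{107} \approx 16.009$)
$o{\left(g \right)} = 2 g$
$o{\left(P \right)} + V = 2 \cdot \frac{1713}{107} - 4736 = \frac{3426}{107} - 4736 = - \frac{503326}{107}$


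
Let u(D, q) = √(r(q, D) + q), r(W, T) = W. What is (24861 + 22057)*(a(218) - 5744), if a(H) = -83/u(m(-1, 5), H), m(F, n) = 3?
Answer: -269496992 - 1947097*√109/109 ≈ -2.6968e+8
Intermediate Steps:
u(D, q) = √2*√q (u(D, q) = √(q + q) = √(2*q) = √2*√q)
a(H) = -83*√2/(2*√H)
(24861 + 22057)*(a(218) - 5744) = (24861 + 22057)*(-83*√2/(2*√218) - 5744) = 46918*(-83*√2*√218/218/2 - 5744) = 46918*(-83*√109/218 - 5744) = 46918*(-5744 - 83*√109/218) = -269496992 - 1947097*√109/109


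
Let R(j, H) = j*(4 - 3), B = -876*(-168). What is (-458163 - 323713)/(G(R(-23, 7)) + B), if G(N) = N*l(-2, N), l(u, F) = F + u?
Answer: -781876/147743 ≈ -5.2921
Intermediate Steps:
B = 147168
R(j, H) = j (R(j, H) = j*1 = j)
G(N) = N*(-2 + N) (G(N) = N*(N - 2) = N*(-2 + N))
(-458163 - 323713)/(G(R(-23, 7)) + B) = (-458163 - 323713)/(-23*(-2 - 23) + 147168) = -781876/(-23*(-25) + 147168) = -781876/(575 + 147168) = -781876/147743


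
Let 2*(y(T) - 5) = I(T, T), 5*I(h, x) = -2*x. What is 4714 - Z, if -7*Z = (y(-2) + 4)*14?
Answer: 23664/5 ≈ 4732.8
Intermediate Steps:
I(h, x) = -2*x/5 (I(h, x) = (-2*x)/5 = -2*x/5)
y(T) = 5 - T/5 (y(T) = 5 + (-2*T/5)/2 = 5 - T/5)
Z = -94/5 (Z = -((5 - ⅕*(-2)) + 4)*14/7 = -((5 + ⅖) + 4)*14/7 = -(27/5 + 4)*14/7 = -47*14/35 = -⅐*658/5 = -94/5 ≈ -18.800)
4714 - Z = 4714 - 1*(-94/5) = 4714 + 94/5 = 23664/5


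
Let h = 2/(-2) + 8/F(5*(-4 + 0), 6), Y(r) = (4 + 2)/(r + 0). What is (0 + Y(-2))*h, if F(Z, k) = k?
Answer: -1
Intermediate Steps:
Y(r) = 6/r
h = ⅓ (h = 2/(-2) + 8/6 = 2*(-½) + 8*(⅙) = -1 + 4/3 = ⅓ ≈ 0.33333)
(0 + Y(-2))*h = (0 + 6/(-2))*(⅓) = (0 + 6*(-½))*(⅓) = (0 - 3)*(⅓) = -3*⅓ = -1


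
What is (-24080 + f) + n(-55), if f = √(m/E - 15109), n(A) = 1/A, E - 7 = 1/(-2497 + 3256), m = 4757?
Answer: -1324401/55 + I*√407470415182/5314 ≈ -24080.0 + 120.12*I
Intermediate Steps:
E = 5314/759 (E = 7 + 1/(-2497 + 3256) = 7 + 1/759 = 5314/759 ≈ 7.0013)
f = I*√407470415182/5314 (f = √(4757/(5314/759) - 15109) = √(4757*(759/5314) - 15109) = √(3610563/5314 - 15109) = √(-76678663/5314) = I*√407470415182/5314 ≈ 120.12*I)
(-24080 + f) + n(-55) = (-24080 + I*√407470415182/5314) + 1/(-55) = (-24080 + I*√407470415182/5314) - 1/55 = -1324401/55 + I*√407470415182/5314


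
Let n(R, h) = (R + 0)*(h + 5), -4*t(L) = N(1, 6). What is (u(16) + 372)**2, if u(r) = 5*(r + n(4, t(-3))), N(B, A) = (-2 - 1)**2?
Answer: 257049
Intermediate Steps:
N(B, A) = 9 (N(B, A) = (-3)**2 = 9)
t(L) = -9/4 (t(L) = -1/4*9 = -9/4)
n(R, h) = R*(5 + h)
u(r) = 55 + 5*r (u(r) = 5*(r + 4*(5 - 9/4)) = 5*(r + 4*(11/4)) = 5*(r + 11) = 5*(11 + r) = 55 + 5*r)
(u(16) + 372)**2 = ((55 + 5*16) + 372)**2 = ((55 + 80) + 372)**2 = (135 + 372)**2 = 507**2 = 257049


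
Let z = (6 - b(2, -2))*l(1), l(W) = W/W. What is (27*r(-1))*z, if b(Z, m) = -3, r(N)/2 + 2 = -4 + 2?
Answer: -1944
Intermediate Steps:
r(N) = -8 (r(N) = -4 + 2*(-4 + 2) = -4 + 2*(-2) = -4 - 4 = -8)
l(W) = 1
z = 9 (z = (6 - 1*(-3))*1 = (6 + 3)*1 = 9*1 = 9)
(27*r(-1))*z = (27*(-8))*9 = -216*9 = -1944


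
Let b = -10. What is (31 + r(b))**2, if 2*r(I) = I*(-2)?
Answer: 1681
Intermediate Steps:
r(I) = -I (r(I) = (I*(-2))/2 = (-2*I)/2 = -I)
(31 + r(b))**2 = (31 - 1*(-10))**2 = (31 + 10)**2 = 41**2 = 1681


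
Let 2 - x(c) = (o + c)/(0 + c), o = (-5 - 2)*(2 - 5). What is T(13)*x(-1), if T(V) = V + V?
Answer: 572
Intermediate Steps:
T(V) = 2*V
o = 21 (o = -7*(-3) = 21)
x(c) = 2 - (21 + c)/c (x(c) = 2 - (21 + c)/(0 + c) = 2 - (21 + c)/c)
T(13)*x(-1) = (2*13)*((-21 - 1)/(-1)) = 26*(-1*(-22)) = 26*22 = 572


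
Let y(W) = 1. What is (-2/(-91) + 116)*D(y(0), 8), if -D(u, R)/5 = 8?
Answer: -422320/91 ≈ -4640.9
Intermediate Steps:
D(u, R) = -40 (D(u, R) = -5*8 = -40)
(-2/(-91) + 116)*D(y(0), 8) = (-2/(-91) + 116)*(-40) = (-2*(-1/91) + 116)*(-40) = (2/91 + 116)*(-40) = (10558/91)*(-40) = -422320/91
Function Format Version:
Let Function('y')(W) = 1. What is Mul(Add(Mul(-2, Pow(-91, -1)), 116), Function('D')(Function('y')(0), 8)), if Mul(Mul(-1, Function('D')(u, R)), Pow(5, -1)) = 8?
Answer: Rational(-422320, 91) ≈ -4640.9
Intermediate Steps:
Function('D')(u, R) = -40 (Function('D')(u, R) = Mul(-5, 8) = -40)
Mul(Add(Mul(-2, Pow(-91, -1)), 116), Function('D')(Function('y')(0), 8)) = Mul(Add(Mul(-2, Pow(-91, -1)), 116), -40) = Mul(Add(Mul(-2, Rational(-1, 91)), 116), -40) = Mul(Add(Rational(2, 91), 116), -40) = Mul(Rational(10558, 91), -40) = Rational(-422320, 91)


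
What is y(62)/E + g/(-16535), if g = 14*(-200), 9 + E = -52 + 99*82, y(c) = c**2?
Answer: 17224028/26644499 ≈ 0.64644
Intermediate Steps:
E = 8057 (E = -9 + (-52 + 99*82) = -9 + (-52 + 8118) = -9 + 8066 = 8057)
g = -2800
y(62)/E + g/(-16535) = 62**2/8057 - 2800/(-16535) = 3844*(1/8057) - 2800*(-1/16535) = 3844/8057 + 560/3307 = 17224028/26644499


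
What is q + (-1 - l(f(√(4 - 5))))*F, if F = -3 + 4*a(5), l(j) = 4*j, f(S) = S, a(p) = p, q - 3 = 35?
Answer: 21 - 68*I ≈ 21.0 - 68.0*I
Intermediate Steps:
q = 38 (q = 3 + 35 = 38)
F = 17 (F = -3 + 4*5 = -3 + 20 = 17)
q + (-1 - l(f(√(4 - 5))))*F = 38 + (-1 - 4*√(4 - 5))*17 = 38 + (-1 - 4*√(-1))*17 = 38 + (-1 - 4*I)*17 = 38 + (-17 - 68*I) = 21 - 68*I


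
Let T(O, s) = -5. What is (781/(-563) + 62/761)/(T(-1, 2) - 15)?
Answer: 111887/1713772 ≈ 0.065287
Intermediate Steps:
(781/(-563) + 62/761)/(T(-1, 2) - 15) = (781/(-563) + 62/761)/(-5 - 15) = (781*(-1/563) + 62*(1/761))/(-20) = -(-781/563 + 62/761)/20 = -1/20*(-559435/428443) = 111887/1713772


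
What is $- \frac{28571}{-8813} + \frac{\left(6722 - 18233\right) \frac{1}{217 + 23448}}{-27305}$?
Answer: $\frac{18461905229518}{5694721106725} \approx 3.2419$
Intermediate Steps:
$- \frac{28571}{-8813} + \frac{\left(6722 - 18233\right) \frac{1}{217 + 23448}}{-27305} = \left(-28571\right) \left(- \frac{1}{8813}\right) + - \frac{11511}{23665} \left(- \frac{1}{27305}\right) = \frac{28571}{8813} + \left(-11511\right) \frac{1}{23665} \left(- \frac{1}{27305}\right) = \frac{28571}{8813} - - \frac{11511}{646172825} = \frac{28571}{8813} + \frac{11511}{646172825} = \frac{18461905229518}{5694721106725}$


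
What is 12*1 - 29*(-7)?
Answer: 215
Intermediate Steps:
12*1 - 29*(-7) = 12 + 203 = 215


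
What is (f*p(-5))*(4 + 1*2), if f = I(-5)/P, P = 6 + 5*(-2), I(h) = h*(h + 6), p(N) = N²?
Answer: 375/2 ≈ 187.50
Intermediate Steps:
I(h) = h*(6 + h)
P = -4 (P = 6 - 10 = -4)
f = 5/4 (f = -5*(6 - 5)/(-4) = -5*1*(-¼) = -5*(-¼) = 5/4 ≈ 1.2500)
(f*p(-5))*(4 + 1*2) = ((5/4)*(-5)²)*(4 + 1*2) = ((5/4)*25)*(4 + 2) = (125/4)*6 = 375/2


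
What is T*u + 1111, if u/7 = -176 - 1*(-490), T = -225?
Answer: -493439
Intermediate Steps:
u = 2198 (u = 7*(-176 - 1*(-490)) = 7*(-176 + 490) = 7*314 = 2198)
T*u + 1111 = -225*2198 + 1111 = -494550 + 1111 = -493439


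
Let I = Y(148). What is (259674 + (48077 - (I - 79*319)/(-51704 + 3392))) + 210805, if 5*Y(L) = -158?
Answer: 125262261197/241560 ≈ 5.1856e+5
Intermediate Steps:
Y(L) = -158/5 (Y(L) = (⅕)*(-158) = -158/5)
I = -158/5 ≈ -31.600
(259674 + (48077 - (I - 79*319)/(-51704 + 3392))) + 210805 = (259674 + (48077 - (-158/5 - 79*319)/(-51704 + 3392))) + 210805 = (259674 + (48077 - (-158/5 - 25201)/(-48312))) + 210805 = (259674 + (48077 - (-126163)*(-1)/(5*48312))) + 210805 = (259674 + (48077 - 1*126163/241560)) + 210805 = (259674 + (48077 - 126163/241560)) + 210805 = (259674 + 11613353957/241560) + 210805 = 74340205397/241560 + 210805 = 125262261197/241560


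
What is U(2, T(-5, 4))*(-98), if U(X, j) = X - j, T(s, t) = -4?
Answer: -588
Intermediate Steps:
U(2, T(-5, 4))*(-98) = (2 - 1*(-4))*(-98) = (2 + 4)*(-98) = 6*(-98) = -588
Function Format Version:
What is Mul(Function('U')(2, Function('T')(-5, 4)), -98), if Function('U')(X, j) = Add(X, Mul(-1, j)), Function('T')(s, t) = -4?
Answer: -588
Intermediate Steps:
Mul(Function('U')(2, Function('T')(-5, 4)), -98) = Mul(Add(2, Mul(-1, -4)), -98) = Mul(Add(2, 4), -98) = Mul(6, -98) = -588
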